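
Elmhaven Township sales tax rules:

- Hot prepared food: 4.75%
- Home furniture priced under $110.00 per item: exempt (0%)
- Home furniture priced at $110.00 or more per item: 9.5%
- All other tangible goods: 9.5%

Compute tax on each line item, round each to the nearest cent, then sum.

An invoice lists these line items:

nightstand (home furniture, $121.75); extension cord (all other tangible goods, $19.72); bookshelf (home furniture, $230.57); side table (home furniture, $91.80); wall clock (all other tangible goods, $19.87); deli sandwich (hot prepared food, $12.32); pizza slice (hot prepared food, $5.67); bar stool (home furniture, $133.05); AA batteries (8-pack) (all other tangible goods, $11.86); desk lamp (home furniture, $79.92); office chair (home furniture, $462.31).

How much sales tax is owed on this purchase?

Nightstand $121.75: home furniture, $110.00 or more → 9.5% → $11.57
Extension cord $19.72: all other tangible goods → 9.5% → $1.87
Bookshelf $230.57: home furniture, $110.00 or more → 9.5% → $21.90
Side table $91.80: home furniture, under $110.00 → 0% → $0.00
Wall clock $19.87: all other tangible goods → 9.5% → $1.89
Deli sandwich $12.32: hot prepared food → 4.75% → $0.59
Pizza slice $5.67: hot prepared food → 4.75% → $0.27
Bar stool $133.05: home furniture, $110.00 or more → 9.5% → $12.64
AA batteries (8-pack) $11.86: all other tangible goods → 9.5% → $1.13
Desk lamp $79.92: home furniture, under $110.00 → 0% → $0.00
Office chair $462.31: home furniture, $110.00 or more → 9.5% → $43.92
Total tax = $11.57 + $1.87 + $21.90 + $1.89 + $0.59 + $0.27 + $12.64 + $1.13 + $43.92 = $95.78

$95.78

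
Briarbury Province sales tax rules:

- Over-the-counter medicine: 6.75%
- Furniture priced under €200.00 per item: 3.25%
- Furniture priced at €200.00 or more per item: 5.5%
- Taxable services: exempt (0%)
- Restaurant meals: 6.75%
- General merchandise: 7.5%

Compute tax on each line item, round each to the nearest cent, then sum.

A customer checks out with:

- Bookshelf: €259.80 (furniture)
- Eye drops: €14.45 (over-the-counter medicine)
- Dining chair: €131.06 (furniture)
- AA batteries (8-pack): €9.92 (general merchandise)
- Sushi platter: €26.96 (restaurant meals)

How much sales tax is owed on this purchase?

Bookshelf €259.80: furniture, €200.00 or more → 5.5% → €14.29
Eye drops €14.45: over-the-counter medicine → 6.75% → €0.98
Dining chair €131.06: furniture, under €200.00 → 3.25% → €4.26
AA batteries (8-pack) €9.92: general merchandise → 7.5% → €0.74
Sushi platter €26.96: restaurant meals → 6.75% → €1.82
Total tax = €14.29 + €0.98 + €4.26 + €0.74 + €1.82 = €22.09

€22.09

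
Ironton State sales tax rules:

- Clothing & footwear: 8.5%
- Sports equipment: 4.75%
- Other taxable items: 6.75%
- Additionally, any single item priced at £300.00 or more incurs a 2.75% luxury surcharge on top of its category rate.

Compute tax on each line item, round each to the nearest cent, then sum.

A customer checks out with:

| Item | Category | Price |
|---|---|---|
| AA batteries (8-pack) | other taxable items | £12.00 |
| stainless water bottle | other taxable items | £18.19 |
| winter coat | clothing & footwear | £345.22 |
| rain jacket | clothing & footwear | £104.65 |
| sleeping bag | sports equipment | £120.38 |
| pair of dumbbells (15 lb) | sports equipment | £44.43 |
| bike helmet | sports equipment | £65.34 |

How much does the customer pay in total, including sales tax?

£770.92

AA batteries (8-pack) £12.00: other taxable items → 6.75% → £0.81
Stainless water bottle £18.19: other taxable items → 6.75% → £1.23
Winter coat £345.22: clothing & footwear → 8.5% + 2.75% surcharge = 11.25% → £38.84
Rain jacket £104.65: clothing & footwear → 8.5% → £8.90
Sleeping bag £120.38: sports equipment → 4.75% → £5.72
Pair of dumbbells (15 lb) £44.43: sports equipment → 4.75% → £2.11
Bike helmet £65.34: sports equipment → 4.75% → £3.10
Subtotal = £710.21; tax = £60.71; total due = £770.92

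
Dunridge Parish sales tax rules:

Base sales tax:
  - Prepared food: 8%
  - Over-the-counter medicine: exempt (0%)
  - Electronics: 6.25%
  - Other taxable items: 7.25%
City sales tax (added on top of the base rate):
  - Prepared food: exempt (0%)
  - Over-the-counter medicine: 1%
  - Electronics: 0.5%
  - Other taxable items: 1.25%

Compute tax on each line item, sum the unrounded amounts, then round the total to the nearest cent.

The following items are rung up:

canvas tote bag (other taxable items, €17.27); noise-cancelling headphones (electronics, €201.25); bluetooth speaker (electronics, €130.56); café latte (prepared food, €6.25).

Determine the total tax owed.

€24.37

Canvas tote bag €17.27: other taxable items → 7.25% + 1.25% city = 8.5% → €1.46795
Noise-cancelling headphones €201.25: electronics → 6.25% + 0.5% city = 6.75% → €13.584375
Bluetooth speaker €130.56: electronics → 6.25% + 0.5% city = 6.75% → €8.8128
Café latte €6.25: prepared food → 8% + 0% city = 8% → €0.50
Unrounded tax sum = €24.365125 → €24.37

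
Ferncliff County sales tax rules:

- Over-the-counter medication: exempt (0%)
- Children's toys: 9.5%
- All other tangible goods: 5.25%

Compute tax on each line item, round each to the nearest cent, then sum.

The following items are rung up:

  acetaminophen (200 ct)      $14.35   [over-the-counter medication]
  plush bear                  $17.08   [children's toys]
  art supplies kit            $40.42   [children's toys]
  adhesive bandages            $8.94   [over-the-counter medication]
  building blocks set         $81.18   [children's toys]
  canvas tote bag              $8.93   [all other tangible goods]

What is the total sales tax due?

Acetaminophen (200 ct) $14.35: over-the-counter medication → 0% → $0.00
Plush bear $17.08: children's toys → 9.5% → $1.62
Art supplies kit $40.42: children's toys → 9.5% → $3.84
Adhesive bandages $8.94: over-the-counter medication → 0% → $0.00
Building blocks set $81.18: children's toys → 9.5% → $7.71
Canvas tote bag $8.93: all other tangible goods → 5.25% → $0.47
Total tax = $1.62 + $3.84 + $7.71 + $0.47 = $13.64

$13.64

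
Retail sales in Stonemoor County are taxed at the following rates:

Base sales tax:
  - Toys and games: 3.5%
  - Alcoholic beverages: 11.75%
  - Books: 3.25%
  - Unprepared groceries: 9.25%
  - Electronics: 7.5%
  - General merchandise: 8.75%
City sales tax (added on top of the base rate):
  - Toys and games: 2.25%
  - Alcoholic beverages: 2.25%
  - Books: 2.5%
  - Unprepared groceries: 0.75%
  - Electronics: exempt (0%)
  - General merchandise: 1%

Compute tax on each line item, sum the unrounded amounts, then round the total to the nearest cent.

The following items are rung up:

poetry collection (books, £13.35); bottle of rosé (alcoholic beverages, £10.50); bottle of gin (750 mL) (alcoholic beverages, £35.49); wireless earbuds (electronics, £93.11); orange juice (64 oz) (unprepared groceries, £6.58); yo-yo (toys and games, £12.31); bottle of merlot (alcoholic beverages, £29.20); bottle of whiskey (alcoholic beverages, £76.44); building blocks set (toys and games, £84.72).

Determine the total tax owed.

£35.22

Poetry collection £13.35: books → 3.25% + 2.5% city = 5.75% → £0.767625
Bottle of rosé £10.50: alcoholic beverages → 11.75% + 2.25% city = 14% → £1.47
Bottle of gin (750 mL) £35.49: alcoholic beverages → 11.75% + 2.25% city = 14% → £4.9686
Wireless earbuds £93.11: electronics → 7.5% + 0% city = 7.5% → £6.98325
Orange juice (64 oz) £6.58: unprepared groceries → 9.25% + 0.75% city = 10% → £0.658
Yo-yo £12.31: toys and games → 3.5% + 2.25% city = 5.75% → £0.707825
Bottle of merlot £29.20: alcoholic beverages → 11.75% + 2.25% city = 14% → £4.088
Bottle of whiskey £76.44: alcoholic beverages → 11.75% + 2.25% city = 14% → £10.7016
Building blocks set £84.72: toys and games → 3.5% + 2.25% city = 5.75% → £4.8714
Unrounded tax sum = £35.2163 → £35.22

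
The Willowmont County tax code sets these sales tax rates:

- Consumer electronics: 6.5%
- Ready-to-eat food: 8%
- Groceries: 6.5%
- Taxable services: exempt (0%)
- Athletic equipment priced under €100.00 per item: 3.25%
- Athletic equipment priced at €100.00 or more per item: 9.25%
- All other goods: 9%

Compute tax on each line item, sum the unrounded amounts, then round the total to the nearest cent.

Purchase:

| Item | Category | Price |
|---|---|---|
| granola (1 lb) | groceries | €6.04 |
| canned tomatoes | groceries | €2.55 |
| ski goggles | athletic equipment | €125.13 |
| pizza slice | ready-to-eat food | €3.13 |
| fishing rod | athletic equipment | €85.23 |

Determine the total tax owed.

Granola (1 lb) €6.04: groceries → 6.5% → €0.3926
Canned tomatoes €2.55: groceries → 6.5% → €0.16575
Ski goggles €125.13: athletic equipment, €100.00 or more → 9.25% → €11.574525
Pizza slice €3.13: ready-to-eat food → 8% → €0.2504
Fishing rod €85.23: athletic equipment, under €100.00 → 3.25% → €2.769975
Unrounded tax sum = €15.15325 → €15.15

€15.15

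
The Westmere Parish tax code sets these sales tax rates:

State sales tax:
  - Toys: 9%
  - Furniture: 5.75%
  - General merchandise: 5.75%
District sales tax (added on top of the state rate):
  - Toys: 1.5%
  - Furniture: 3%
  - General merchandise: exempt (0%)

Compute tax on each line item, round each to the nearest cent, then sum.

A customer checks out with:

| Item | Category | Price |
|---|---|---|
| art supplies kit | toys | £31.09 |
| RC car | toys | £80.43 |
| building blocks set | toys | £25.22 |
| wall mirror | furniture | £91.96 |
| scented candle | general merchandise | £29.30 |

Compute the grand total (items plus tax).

£282.09

Art supplies kit £31.09: toys → 9% + 1.5% district = 10.5% → £3.26
RC car £80.43: toys → 9% + 1.5% district = 10.5% → £8.45
Building blocks set £25.22: toys → 9% + 1.5% district = 10.5% → £2.65
Wall mirror £91.96: furniture → 5.75% + 3% district = 8.75% → £8.05
Scented candle £29.30: general merchandise → 5.75% + 0% district = 5.75% → £1.68
Subtotal = £258.00; tax = £24.09; total due = £282.09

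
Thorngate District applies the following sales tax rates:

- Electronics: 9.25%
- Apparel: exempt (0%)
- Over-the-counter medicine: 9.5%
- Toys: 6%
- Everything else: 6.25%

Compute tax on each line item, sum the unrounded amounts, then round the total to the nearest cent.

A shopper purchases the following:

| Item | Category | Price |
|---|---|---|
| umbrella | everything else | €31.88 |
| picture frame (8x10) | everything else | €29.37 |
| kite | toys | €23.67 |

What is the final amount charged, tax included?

Umbrella €31.88: everything else → 6.25% → €1.9925
Picture frame (8x10) €29.37: everything else → 6.25% → €1.835625
Kite €23.67: toys → 6% → €1.4202
Subtotal = €84.92; unrounded tax = €5.248325 → €5.25; total due = €90.17

€90.17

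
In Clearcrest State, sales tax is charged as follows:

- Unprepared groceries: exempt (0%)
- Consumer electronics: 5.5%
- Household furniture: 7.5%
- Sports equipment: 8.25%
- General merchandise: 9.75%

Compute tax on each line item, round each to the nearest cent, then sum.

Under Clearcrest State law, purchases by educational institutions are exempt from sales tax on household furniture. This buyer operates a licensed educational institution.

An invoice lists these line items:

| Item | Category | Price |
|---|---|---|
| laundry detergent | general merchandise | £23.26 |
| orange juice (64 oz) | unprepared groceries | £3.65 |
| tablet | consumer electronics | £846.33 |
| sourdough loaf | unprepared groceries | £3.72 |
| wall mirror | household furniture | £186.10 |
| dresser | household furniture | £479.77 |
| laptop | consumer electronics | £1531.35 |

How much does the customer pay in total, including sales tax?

Laundry detergent £23.26: general merchandise → 9.75% → £2.27
Orange juice (64 oz) £3.65: unprepared groceries → 0% → £0.00
Tablet £846.33: consumer electronics → 5.5% → £46.55
Sourdough loaf £3.72: unprepared groceries → 0% → £0.00
Wall mirror £186.10: household furniture, buyer-exempt → 0% → £0.00
Dresser £479.77: household furniture, buyer-exempt → 0% → £0.00
Laptop £1531.35: consumer electronics → 5.5% → £84.22
Subtotal = £3074.18; tax = £133.04; total due = £3207.22

£3207.22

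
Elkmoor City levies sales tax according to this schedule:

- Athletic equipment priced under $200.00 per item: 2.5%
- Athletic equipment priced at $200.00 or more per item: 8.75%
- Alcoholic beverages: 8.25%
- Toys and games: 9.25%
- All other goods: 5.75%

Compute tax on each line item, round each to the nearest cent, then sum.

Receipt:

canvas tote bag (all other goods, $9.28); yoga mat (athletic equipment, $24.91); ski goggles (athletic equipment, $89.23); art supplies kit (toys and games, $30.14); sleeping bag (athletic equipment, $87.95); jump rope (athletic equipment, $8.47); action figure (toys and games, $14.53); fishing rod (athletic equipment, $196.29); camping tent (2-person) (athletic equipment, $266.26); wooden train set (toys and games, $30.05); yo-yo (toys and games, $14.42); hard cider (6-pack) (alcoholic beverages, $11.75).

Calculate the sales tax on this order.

Canvas tote bag $9.28: all other goods → 5.75% → $0.53
Yoga mat $24.91: athletic equipment, under $200.00 → 2.5% → $0.62
Ski goggles $89.23: athletic equipment, under $200.00 → 2.5% → $2.23
Art supplies kit $30.14: toys and games → 9.25% → $2.79
Sleeping bag $87.95: athletic equipment, under $200.00 → 2.5% → $2.20
Jump rope $8.47: athletic equipment, under $200.00 → 2.5% → $0.21
Action figure $14.53: toys and games → 9.25% → $1.34
Fishing rod $196.29: athletic equipment, under $200.00 → 2.5% → $4.91
Camping tent (2-person) $266.26: athletic equipment, $200.00 or more → 8.75% → $23.30
Wooden train set $30.05: toys and games → 9.25% → $2.78
Yo-yo $14.42: toys and games → 9.25% → $1.33
Hard cider (6-pack) $11.75: alcoholic beverages → 8.25% → $0.97
Total tax = $0.53 + $0.62 + $2.23 + $2.79 + $2.20 + $0.21 + $1.34 + $4.91 + $23.30 + $2.78 + $1.33 + $0.97 = $43.21

$43.21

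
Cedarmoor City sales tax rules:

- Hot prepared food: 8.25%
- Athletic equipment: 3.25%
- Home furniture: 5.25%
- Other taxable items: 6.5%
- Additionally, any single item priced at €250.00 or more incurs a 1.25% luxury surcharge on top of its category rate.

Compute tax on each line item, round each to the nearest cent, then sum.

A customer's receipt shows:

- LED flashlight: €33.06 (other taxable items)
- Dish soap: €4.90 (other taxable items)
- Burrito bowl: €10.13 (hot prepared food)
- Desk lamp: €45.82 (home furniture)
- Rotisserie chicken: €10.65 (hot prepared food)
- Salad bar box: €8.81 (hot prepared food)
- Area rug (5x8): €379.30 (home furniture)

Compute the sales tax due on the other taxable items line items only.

LED flashlight €33.06: other taxable items → 6.5% → €2.15
Dish soap €4.90: other taxable items → 6.5% → €0.32
Tax on other taxable items = €2.15 + €0.32 = €2.47

€2.47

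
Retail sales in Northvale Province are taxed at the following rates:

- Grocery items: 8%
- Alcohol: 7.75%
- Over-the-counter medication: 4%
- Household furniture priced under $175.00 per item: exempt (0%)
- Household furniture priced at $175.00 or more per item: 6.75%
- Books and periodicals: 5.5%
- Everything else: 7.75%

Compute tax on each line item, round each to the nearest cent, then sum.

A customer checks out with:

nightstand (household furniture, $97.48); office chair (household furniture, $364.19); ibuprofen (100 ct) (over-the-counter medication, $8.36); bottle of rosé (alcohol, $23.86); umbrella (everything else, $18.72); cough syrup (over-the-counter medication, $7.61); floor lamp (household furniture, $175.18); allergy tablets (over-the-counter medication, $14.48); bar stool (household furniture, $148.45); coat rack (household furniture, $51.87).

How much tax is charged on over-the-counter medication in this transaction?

$1.21

Ibuprofen (100 ct) $8.36: over-the-counter medication → 4% → $0.33
Cough syrup $7.61: over-the-counter medication → 4% → $0.30
Allergy tablets $14.48: over-the-counter medication → 4% → $0.58
Tax on over-the-counter medication = $0.33 + $0.30 + $0.58 = $1.21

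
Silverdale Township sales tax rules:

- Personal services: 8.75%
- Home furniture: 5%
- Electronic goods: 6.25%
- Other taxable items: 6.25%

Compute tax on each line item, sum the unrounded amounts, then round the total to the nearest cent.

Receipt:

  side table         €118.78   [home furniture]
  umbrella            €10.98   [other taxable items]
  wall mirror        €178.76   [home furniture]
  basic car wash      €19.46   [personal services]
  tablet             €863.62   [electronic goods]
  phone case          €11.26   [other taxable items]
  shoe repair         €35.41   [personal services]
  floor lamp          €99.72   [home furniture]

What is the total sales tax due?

€80.03

Side table €118.78: home furniture → 5% → €5.939
Umbrella €10.98: other taxable items → 6.25% → €0.68625
Wall mirror €178.76: home furniture → 5% → €8.938
Basic car wash €19.46: personal services → 8.75% → €1.70275
Tablet €863.62: electronic goods → 6.25% → €53.97625
Phone case €11.26: other taxable items → 6.25% → €0.70375
Shoe repair €35.41: personal services → 8.75% → €3.098375
Floor lamp €99.72: home furniture → 5% → €4.986
Unrounded tax sum = €80.030375 → €80.03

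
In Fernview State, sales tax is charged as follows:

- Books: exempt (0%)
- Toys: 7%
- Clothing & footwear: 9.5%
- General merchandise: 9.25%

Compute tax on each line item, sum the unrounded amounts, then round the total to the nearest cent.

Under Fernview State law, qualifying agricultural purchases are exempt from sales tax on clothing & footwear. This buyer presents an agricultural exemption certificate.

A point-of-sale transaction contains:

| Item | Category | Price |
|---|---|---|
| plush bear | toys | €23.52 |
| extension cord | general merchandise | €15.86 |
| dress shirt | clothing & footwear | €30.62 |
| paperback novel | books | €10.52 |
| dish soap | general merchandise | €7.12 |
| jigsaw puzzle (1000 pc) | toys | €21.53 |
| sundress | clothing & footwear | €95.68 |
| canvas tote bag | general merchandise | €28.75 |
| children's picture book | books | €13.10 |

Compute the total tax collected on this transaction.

€7.94

Plush bear €23.52: toys → 7% → €1.6464
Extension cord €15.86: general merchandise → 9.25% → €1.46705
Dress shirt €30.62: clothing & footwear, buyer-exempt → 0% → €0.00
Paperback novel €10.52: books → 0% → €0.00
Dish soap €7.12: general merchandise → 9.25% → €0.6586
Jigsaw puzzle (1000 pc) €21.53: toys → 7% → €1.5071
Sundress €95.68: clothing & footwear, buyer-exempt → 0% → €0.00
Canvas tote bag €28.75: general merchandise → 9.25% → €2.659375
Children's picture book €13.10: books → 0% → €0.00
Unrounded tax sum = €7.938525 → €7.94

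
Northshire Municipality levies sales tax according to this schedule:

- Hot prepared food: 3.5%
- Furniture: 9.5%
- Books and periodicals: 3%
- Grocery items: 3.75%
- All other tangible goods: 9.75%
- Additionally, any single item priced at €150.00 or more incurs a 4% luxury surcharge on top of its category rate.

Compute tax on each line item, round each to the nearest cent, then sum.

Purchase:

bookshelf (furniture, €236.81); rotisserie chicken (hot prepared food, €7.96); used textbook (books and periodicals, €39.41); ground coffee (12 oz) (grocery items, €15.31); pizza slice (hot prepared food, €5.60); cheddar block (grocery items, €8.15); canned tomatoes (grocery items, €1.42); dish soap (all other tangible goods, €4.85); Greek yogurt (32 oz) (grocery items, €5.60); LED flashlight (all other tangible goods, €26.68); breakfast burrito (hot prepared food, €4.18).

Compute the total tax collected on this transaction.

Bookshelf €236.81: furniture → 9.5% + 4% surcharge = 13.5% → €31.97
Rotisserie chicken €7.96: hot prepared food → 3.5% → €0.28
Used textbook €39.41: books and periodicals → 3% → €1.18
Ground coffee (12 oz) €15.31: grocery items → 3.75% → €0.57
Pizza slice €5.60: hot prepared food → 3.5% → €0.20
Cheddar block €8.15: grocery items → 3.75% → €0.31
Canned tomatoes €1.42: grocery items → 3.75% → €0.05
Dish soap €4.85: all other tangible goods → 9.75% → €0.47
Greek yogurt (32 oz) €5.60: grocery items → 3.75% → €0.21
LED flashlight €26.68: all other tangible goods → 9.75% → €2.60
Breakfast burrito €4.18: hot prepared food → 3.5% → €0.15
Total tax = €31.97 + €0.28 + €1.18 + €0.57 + €0.20 + €0.31 + €0.05 + €0.47 + €0.21 + €2.60 + €0.15 = €37.99

€37.99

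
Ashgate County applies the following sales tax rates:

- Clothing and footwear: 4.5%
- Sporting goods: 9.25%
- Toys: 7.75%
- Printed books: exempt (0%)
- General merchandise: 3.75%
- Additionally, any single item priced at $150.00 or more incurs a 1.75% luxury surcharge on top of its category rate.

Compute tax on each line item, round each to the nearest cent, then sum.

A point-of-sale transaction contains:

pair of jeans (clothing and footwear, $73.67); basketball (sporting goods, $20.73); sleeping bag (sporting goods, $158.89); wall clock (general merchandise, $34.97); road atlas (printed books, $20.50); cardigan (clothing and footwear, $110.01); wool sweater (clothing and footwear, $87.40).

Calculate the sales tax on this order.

Pair of jeans $73.67: clothing and footwear → 4.5% → $3.32
Basketball $20.73: sporting goods → 9.25% → $1.92
Sleeping bag $158.89: sporting goods → 9.25% + 1.75% surcharge = 11% → $17.48
Wall clock $34.97: general merchandise → 3.75% → $1.31
Road atlas $20.50: printed books → 0% → $0.00
Cardigan $110.01: clothing and footwear → 4.5% → $4.95
Wool sweater $87.40: clothing and footwear → 4.5% → $3.93
Total tax = $3.32 + $1.92 + $17.48 + $1.31 + $4.95 + $3.93 = $32.91

$32.91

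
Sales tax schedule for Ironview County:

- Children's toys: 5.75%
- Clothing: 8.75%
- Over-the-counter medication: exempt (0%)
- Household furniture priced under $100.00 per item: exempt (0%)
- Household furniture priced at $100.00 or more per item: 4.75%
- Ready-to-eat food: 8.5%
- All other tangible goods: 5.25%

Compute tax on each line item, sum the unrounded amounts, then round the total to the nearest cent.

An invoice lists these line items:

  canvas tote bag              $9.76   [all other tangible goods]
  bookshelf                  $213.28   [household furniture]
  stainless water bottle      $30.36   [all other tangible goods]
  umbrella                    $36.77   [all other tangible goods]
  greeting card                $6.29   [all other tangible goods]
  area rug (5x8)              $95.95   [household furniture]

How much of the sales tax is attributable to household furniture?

Bookshelf $213.28: household furniture, $100.00 or more → 4.75% → $10.1308
Area rug (5x8) $95.95: household furniture, under $100.00 → 0% → $0.00
Tax on household furniture: unrounded sum = $10.1308 → $10.13

$10.13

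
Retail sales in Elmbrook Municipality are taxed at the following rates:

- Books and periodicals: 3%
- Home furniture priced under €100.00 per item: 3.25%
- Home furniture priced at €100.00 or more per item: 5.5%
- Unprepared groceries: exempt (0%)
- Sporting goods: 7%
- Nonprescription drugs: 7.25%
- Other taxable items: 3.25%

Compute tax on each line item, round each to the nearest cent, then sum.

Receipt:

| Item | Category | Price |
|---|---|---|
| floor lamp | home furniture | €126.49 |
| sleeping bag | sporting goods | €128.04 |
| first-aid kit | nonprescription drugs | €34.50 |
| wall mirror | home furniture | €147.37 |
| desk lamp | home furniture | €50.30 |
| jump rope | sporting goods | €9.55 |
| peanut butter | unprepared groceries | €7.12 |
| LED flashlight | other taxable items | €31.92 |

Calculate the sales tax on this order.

€29.87

Floor lamp €126.49: home furniture, €100.00 or more → 5.5% → €6.96
Sleeping bag €128.04: sporting goods → 7% → €8.96
First-aid kit €34.50: nonprescription drugs → 7.25% → €2.50
Wall mirror €147.37: home furniture, €100.00 or more → 5.5% → €8.11
Desk lamp €50.30: home furniture, under €100.00 → 3.25% → €1.63
Jump rope €9.55: sporting goods → 7% → €0.67
Peanut butter €7.12: unprepared groceries → 0% → €0.00
LED flashlight €31.92: other taxable items → 3.25% → €1.04
Total tax = €6.96 + €8.96 + €2.50 + €8.11 + €1.63 + €0.67 + €1.04 = €29.87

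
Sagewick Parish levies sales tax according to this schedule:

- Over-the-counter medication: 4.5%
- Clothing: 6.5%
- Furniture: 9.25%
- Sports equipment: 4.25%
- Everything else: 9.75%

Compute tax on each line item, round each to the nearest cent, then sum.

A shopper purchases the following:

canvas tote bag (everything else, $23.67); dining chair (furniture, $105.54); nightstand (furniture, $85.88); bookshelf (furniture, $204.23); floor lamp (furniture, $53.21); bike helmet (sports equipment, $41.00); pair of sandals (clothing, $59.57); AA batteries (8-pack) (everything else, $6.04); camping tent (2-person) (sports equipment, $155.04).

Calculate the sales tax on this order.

Canvas tote bag $23.67: everything else → 9.75% → $2.31
Dining chair $105.54: furniture → 9.25% → $9.76
Nightstand $85.88: furniture → 9.25% → $7.94
Bookshelf $204.23: furniture → 9.25% → $18.89
Floor lamp $53.21: furniture → 9.25% → $4.92
Bike helmet $41.00: sports equipment → 4.25% → $1.74
Pair of sandals $59.57: clothing → 6.5% → $3.87
AA batteries (8-pack) $6.04: everything else → 9.75% → $0.59
Camping tent (2-person) $155.04: sports equipment → 4.25% → $6.59
Total tax = $2.31 + $9.76 + $7.94 + $18.89 + $4.92 + $1.74 + $3.87 + $0.59 + $6.59 = $56.61

$56.61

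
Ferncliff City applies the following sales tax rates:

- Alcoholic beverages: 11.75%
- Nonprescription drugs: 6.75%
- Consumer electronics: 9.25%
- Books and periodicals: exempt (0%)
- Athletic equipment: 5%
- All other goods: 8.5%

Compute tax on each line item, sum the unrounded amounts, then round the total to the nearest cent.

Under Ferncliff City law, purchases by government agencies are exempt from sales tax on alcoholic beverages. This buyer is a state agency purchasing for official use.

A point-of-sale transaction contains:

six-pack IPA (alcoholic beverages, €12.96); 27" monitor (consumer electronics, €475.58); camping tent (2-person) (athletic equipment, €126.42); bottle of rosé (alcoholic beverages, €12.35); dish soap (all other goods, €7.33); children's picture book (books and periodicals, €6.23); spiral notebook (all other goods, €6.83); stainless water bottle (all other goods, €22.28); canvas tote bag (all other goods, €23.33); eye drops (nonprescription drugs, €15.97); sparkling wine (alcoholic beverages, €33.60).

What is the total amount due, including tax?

€799.35

Six-pack IPA €12.96: alcoholic beverages, buyer-exempt → 0% → €0.00
27" monitor €475.58: consumer electronics → 9.25% → €43.99115
Camping tent (2-person) €126.42: athletic equipment → 5% → €6.321
Bottle of rosé €12.35: alcoholic beverages, buyer-exempt → 0% → €0.00
Dish soap €7.33: all other goods → 8.5% → €0.62305
Children's picture book €6.23: books and periodicals → 0% → €0.00
Spiral notebook €6.83: all other goods → 8.5% → €0.58055
Stainless water bottle €22.28: all other goods → 8.5% → €1.8938
Canvas tote bag €23.33: all other goods → 8.5% → €1.98305
Eye drops €15.97: nonprescription drugs → 6.75% → €1.077975
Sparkling wine €33.60: alcoholic beverages, buyer-exempt → 0% → €0.00
Subtotal = €742.88; unrounded tax = €56.470575 → €56.47; total due = €799.35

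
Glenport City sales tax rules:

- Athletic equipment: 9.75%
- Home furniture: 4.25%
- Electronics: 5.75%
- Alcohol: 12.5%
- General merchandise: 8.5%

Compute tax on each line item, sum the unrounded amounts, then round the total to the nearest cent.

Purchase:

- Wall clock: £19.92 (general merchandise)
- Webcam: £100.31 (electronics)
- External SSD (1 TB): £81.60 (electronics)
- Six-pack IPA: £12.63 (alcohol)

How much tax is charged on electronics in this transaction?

Webcam £100.31: electronics → 5.75% → £5.767825
External SSD (1 TB) £81.60: electronics → 5.75% → £4.692
Tax on electronics: unrounded sum = £10.459825 → £10.46

£10.46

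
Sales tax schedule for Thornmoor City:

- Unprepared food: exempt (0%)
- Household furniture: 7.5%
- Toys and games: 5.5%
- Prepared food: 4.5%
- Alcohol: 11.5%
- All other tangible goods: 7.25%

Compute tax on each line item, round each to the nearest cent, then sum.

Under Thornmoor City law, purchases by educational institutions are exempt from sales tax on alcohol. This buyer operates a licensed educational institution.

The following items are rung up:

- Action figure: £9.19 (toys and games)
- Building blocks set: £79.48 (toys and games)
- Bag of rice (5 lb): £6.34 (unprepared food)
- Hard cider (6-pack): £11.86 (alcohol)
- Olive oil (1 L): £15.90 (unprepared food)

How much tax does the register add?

£4.88

Action figure £9.19: toys and games → 5.5% → £0.51
Building blocks set £79.48: toys and games → 5.5% → £4.37
Bag of rice (5 lb) £6.34: unprepared food → 0% → £0.00
Hard cider (6-pack) £11.86: alcohol, buyer-exempt → 0% → £0.00
Olive oil (1 L) £15.90: unprepared food → 0% → £0.00
Total tax = £0.51 + £4.37 = £4.88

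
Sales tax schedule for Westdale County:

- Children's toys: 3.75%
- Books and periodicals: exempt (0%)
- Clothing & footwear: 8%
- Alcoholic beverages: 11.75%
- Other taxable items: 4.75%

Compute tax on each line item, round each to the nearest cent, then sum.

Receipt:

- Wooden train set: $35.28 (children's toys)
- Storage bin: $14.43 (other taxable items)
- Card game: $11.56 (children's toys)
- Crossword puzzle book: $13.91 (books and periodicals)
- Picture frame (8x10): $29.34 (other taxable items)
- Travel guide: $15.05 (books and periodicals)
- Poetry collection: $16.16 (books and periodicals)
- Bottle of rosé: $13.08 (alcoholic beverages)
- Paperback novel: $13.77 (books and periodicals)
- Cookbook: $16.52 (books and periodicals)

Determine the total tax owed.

Wooden train set $35.28: children's toys → 3.75% → $1.32
Storage bin $14.43: other taxable items → 4.75% → $0.69
Card game $11.56: children's toys → 3.75% → $0.43
Crossword puzzle book $13.91: books and periodicals → 0% → $0.00
Picture frame (8x10) $29.34: other taxable items → 4.75% → $1.39
Travel guide $15.05: books and periodicals → 0% → $0.00
Poetry collection $16.16: books and periodicals → 0% → $0.00
Bottle of rosé $13.08: alcoholic beverages → 11.75% → $1.54
Paperback novel $13.77: books and periodicals → 0% → $0.00
Cookbook $16.52: books and periodicals → 0% → $0.00
Total tax = $1.32 + $0.69 + $0.43 + $1.39 + $1.54 = $5.37

$5.37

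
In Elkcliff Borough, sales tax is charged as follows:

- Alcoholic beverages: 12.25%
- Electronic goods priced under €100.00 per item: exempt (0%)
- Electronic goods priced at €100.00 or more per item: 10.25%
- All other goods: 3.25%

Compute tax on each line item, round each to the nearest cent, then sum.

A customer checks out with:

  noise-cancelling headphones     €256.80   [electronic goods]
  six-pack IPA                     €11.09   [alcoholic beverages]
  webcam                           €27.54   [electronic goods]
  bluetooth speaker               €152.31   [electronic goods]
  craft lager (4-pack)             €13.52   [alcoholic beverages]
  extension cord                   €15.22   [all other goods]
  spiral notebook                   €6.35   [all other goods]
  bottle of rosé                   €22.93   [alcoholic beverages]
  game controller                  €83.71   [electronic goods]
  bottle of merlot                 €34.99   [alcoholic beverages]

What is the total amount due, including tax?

Noise-cancelling headphones €256.80: electronic goods, €100.00 or more → 10.25% → €26.32
Six-pack IPA €11.09: alcoholic beverages → 12.25% → €1.36
Webcam €27.54: electronic goods, under €100.00 → 0% → €0.00
Bluetooth speaker €152.31: electronic goods, €100.00 or more → 10.25% → €15.61
Craft lager (4-pack) €13.52: alcoholic beverages → 12.25% → €1.66
Extension cord €15.22: all other goods → 3.25% → €0.49
Spiral notebook €6.35: all other goods → 3.25% → €0.21
Bottle of rosé €22.93: alcoholic beverages → 12.25% → €2.81
Game controller €83.71: electronic goods, under €100.00 → 0% → €0.00
Bottle of merlot €34.99: alcoholic beverages → 12.25% → €4.29
Subtotal = €624.46; tax = €52.75; total due = €677.21

€677.21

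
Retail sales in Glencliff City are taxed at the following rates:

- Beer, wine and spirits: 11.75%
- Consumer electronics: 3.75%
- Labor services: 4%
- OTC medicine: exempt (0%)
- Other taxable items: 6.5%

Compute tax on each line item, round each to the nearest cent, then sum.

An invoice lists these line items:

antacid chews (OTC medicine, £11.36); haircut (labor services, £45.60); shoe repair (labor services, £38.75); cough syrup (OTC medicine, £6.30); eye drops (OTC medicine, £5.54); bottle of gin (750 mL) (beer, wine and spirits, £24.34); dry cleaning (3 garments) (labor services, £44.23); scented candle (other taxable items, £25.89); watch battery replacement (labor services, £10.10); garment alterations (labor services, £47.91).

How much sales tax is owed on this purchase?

£12.00

Antacid chews £11.36: OTC medicine → 0% → £0.00
Haircut £45.60: labor services → 4% → £1.82
Shoe repair £38.75: labor services → 4% → £1.55
Cough syrup £6.30: OTC medicine → 0% → £0.00
Eye drops £5.54: OTC medicine → 0% → £0.00
Bottle of gin (750 mL) £24.34: beer, wine and spirits → 11.75% → £2.86
Dry cleaning (3 garments) £44.23: labor services → 4% → £1.77
Scented candle £25.89: other taxable items → 6.5% → £1.68
Watch battery replacement £10.10: labor services → 4% → £0.40
Garment alterations £47.91: labor services → 4% → £1.92
Total tax = £1.82 + £1.55 + £2.86 + £1.77 + £1.68 + £0.40 + £1.92 = £12.00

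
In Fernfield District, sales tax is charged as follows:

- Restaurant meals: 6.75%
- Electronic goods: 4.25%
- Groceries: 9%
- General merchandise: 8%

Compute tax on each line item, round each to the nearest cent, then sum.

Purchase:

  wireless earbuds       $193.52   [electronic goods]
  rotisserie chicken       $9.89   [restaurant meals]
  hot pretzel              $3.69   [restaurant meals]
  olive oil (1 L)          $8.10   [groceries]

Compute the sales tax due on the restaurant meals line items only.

Rotisserie chicken $9.89: restaurant meals → 6.75% → $0.67
Hot pretzel $3.69: restaurant meals → 6.75% → $0.25
Tax on restaurant meals = $0.67 + $0.25 = $0.92

$0.92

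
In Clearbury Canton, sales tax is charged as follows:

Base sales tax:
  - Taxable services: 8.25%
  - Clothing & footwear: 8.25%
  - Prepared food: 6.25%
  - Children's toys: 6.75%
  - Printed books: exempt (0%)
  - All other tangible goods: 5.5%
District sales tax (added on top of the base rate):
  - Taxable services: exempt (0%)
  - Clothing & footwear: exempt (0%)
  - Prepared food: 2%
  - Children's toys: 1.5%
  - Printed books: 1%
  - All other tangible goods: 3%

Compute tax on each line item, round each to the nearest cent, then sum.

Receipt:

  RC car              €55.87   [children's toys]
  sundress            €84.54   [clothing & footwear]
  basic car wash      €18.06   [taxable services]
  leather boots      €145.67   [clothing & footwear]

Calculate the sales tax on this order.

RC car €55.87: children's toys → 6.75% + 1.5% district = 8.25% → €4.61
Sundress €84.54: clothing & footwear → 8.25% + 0% district = 8.25% → €6.97
Basic car wash €18.06: taxable services → 8.25% + 0% district = 8.25% → €1.49
Leather boots €145.67: clothing & footwear → 8.25% + 0% district = 8.25% → €12.02
Total tax = €4.61 + €6.97 + €1.49 + €12.02 = €25.09

€25.09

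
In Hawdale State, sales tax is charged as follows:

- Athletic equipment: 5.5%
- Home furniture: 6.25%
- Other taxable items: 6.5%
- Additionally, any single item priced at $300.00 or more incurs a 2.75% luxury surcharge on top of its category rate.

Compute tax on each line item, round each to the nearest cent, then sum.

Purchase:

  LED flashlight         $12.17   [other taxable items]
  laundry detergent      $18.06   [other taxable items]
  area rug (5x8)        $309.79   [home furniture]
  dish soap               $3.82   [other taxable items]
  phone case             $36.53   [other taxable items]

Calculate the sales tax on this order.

LED flashlight $12.17: other taxable items → 6.5% → $0.79
Laundry detergent $18.06: other taxable items → 6.5% → $1.17
Area rug (5x8) $309.79: home furniture → 6.25% + 2.75% surcharge = 9% → $27.88
Dish soap $3.82: other taxable items → 6.5% → $0.25
Phone case $36.53: other taxable items → 6.5% → $2.37
Total tax = $0.79 + $1.17 + $27.88 + $0.25 + $2.37 = $32.46

$32.46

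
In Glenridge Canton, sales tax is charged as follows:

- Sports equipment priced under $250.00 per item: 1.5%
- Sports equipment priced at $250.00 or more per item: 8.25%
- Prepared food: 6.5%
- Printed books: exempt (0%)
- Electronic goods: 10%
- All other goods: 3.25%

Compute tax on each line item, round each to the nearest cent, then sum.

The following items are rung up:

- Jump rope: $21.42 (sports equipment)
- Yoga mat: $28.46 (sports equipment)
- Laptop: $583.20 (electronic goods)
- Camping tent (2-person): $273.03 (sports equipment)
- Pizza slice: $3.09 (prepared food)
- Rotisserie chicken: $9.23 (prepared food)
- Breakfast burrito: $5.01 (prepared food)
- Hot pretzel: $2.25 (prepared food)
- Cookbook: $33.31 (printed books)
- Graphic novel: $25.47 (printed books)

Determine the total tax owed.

Jump rope $21.42: sports equipment, under $250.00 → 1.5% → $0.32
Yoga mat $28.46: sports equipment, under $250.00 → 1.5% → $0.43
Laptop $583.20: electronic goods → 10% → $58.32
Camping tent (2-person) $273.03: sports equipment, $250.00 or more → 8.25% → $22.52
Pizza slice $3.09: prepared food → 6.5% → $0.20
Rotisserie chicken $9.23: prepared food → 6.5% → $0.60
Breakfast burrito $5.01: prepared food → 6.5% → $0.33
Hot pretzel $2.25: prepared food → 6.5% → $0.15
Cookbook $33.31: printed books → 0% → $0.00
Graphic novel $25.47: printed books → 0% → $0.00
Total tax = $0.32 + $0.43 + $58.32 + $22.52 + $0.20 + $0.60 + $0.33 + $0.15 = $82.87

$82.87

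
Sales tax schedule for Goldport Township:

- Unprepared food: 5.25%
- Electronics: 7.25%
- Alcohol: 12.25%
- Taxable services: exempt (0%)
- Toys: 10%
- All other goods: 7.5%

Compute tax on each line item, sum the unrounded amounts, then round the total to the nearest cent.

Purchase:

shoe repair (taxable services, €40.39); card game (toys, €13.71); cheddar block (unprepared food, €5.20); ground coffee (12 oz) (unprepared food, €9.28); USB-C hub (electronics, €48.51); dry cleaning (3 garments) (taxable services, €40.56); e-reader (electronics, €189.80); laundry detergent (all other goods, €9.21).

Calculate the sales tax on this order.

€20.10

Shoe repair €40.39: taxable services → 0% → €0.00
Card game €13.71: toys → 10% → €1.371
Cheddar block €5.20: unprepared food → 5.25% → €0.273
Ground coffee (12 oz) €9.28: unprepared food → 5.25% → €0.4872
USB-C hub €48.51: electronics → 7.25% → €3.516975
Dry cleaning (3 garments) €40.56: taxable services → 0% → €0.00
E-reader €189.80: electronics → 7.25% → €13.7605
Laundry detergent €9.21: all other goods → 7.5% → €0.69075
Unrounded tax sum = €20.099425 → €20.10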